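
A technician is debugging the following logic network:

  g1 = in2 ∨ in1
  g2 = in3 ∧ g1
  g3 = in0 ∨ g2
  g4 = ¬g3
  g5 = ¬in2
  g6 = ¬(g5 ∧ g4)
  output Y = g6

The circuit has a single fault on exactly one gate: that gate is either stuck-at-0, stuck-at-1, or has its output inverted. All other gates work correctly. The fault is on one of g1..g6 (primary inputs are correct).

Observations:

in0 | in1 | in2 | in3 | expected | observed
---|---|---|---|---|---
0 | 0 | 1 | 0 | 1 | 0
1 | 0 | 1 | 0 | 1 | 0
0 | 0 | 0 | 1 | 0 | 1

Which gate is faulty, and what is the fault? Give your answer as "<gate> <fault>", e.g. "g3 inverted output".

Fault-free values for test 1 (in0=0, in1=0, in2=1, in3=0): g1=1, g2=0, g3=0, g4=1, g5=0, g6=1, giving Y=1. Observed 0.
Test 1: faults giving observed 0 are {g5 stuck-at-1, g5 inverted output, g6 stuck-at-0, g6 inverted output}.
Test 2 (in0=1, in1=0, in2=1, in3=0): fault-free g1=1, g2=0, g3=1, g4=0, g5=0, g6=1 → 1; observed 0. Eliminates g5 stuck-at-1, g5 inverted output.
Test 3 (in0=0, in1=0, in2=0, in3=1): fault-free g1=0, g2=0, g3=0, g4=1, g5=1, g6=0 → 0; observed 1. Eliminates g6 stuck-at-0.
Only g6 inverted output is consistent with every test.

g6 inverted output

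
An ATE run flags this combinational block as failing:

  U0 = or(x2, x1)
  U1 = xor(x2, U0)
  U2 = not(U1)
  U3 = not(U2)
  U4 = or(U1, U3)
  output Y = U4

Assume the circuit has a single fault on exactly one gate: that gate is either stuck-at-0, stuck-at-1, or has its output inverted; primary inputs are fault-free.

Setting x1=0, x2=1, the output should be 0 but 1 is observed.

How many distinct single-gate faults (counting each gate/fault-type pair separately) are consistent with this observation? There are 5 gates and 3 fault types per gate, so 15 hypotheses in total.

10

Fault-free: U0=1, U1=0, U2=1, U3=0, U4=0 → 0. Observed 1.
  U0: stuck-at-0, inverted output ✓; others ✗
  U1: stuck-at-1, inverted output ✓; others ✗
  U2: stuck-at-0, inverted output ✓; others ✗
  U3: stuck-at-1, inverted output ✓; others ✗
  U4: stuck-at-1, inverted output ✓; others ✗
Consistent faults: {U0 stuck-at-0, U0 inverted output, U1 stuck-at-1, U1 inverted output, U2 stuck-at-0, U2 inverted output, U3 stuck-at-1, U3 inverted output, U4 stuck-at-1, U4 inverted output} — 10 in all.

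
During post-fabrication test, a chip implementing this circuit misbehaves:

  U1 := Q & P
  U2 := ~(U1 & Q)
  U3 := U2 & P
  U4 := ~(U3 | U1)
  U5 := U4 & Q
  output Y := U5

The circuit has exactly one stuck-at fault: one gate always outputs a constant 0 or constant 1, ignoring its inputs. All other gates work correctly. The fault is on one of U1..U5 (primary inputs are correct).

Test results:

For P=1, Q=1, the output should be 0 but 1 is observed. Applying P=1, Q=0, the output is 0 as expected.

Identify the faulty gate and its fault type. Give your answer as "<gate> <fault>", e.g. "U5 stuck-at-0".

Fault-free values for test 1 (P=1, Q=1): U1=1, U2=0, U3=0, U4=0, U5=0, giving Y=0. Observed 1.
Test 1: faults giving observed 1 are {U4 stuck-at-1, U5 stuck-at-1}.
Test 2 (P=1, Q=0): fault-free U1=0, U2=1, U3=1, U4=0, U5=0 → 0; observed 0. Eliminates U5 stuck-at-1.
Only U4 stuck-at-1 is consistent with every test.

U4 stuck-at-1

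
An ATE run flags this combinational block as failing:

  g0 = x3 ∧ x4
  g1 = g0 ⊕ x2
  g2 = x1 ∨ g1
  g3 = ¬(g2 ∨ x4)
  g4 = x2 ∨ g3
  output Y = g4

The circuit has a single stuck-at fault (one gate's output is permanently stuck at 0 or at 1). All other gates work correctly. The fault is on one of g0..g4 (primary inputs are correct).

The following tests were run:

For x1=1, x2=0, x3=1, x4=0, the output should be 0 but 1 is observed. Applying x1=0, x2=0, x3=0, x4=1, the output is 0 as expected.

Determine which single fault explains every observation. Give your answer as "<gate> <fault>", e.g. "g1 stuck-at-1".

Fault-free values for test 1 (x1=1, x2=0, x3=1, x4=0): g0=0, g1=0, g2=1, g3=0, g4=0, giving Y=0. Observed 1.
Test 1: faults giving observed 1 are {g2 stuck-at-0, g3 stuck-at-1, g4 stuck-at-1}.
Test 2 (x1=0, x2=0, x3=0, x4=1): fault-free g0=0, g1=0, g2=0, g3=0, g4=0 → 0; observed 0. Eliminates g3 stuck-at-1, g4 stuck-at-1.
Only g2 stuck-at-0 is consistent with every test.

g2 stuck-at-0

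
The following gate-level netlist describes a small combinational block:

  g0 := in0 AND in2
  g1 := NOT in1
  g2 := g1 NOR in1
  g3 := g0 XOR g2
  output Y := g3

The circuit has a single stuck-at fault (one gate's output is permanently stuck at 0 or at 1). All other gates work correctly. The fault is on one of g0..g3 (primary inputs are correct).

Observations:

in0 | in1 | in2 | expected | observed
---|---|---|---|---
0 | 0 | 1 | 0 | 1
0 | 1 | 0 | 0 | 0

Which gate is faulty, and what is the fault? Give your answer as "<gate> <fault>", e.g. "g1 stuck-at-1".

g1 stuck-at-0

Fault-free values for test 1 (in0=0, in1=0, in2=1): g0=0, g1=1, g2=0, g3=0, giving Y=0. Observed 1.
Test 1: faults giving observed 1 are {g0 stuck-at-1, g1 stuck-at-0, g2 stuck-at-1, g3 stuck-at-1}.
Test 2 (in0=0, in1=1, in2=0): fault-free g0=0, g1=0, g2=0, g3=0 → 0; observed 0. Eliminates g0 stuck-at-1, g2 stuck-at-1, g3 stuck-at-1.
Only g1 stuck-at-0 is consistent with every test.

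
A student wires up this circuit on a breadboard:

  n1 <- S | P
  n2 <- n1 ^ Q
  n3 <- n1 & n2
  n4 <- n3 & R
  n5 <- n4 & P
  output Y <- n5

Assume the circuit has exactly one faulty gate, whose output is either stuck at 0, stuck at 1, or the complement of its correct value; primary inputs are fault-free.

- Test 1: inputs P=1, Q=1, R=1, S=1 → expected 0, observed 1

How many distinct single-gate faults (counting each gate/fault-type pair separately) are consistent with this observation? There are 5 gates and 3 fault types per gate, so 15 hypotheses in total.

8

Fault-free: n1=1, n2=0, n3=0, n4=0, n5=0 → 0. Observed 1.
  n1: none of the 3 fault types match ✗
  n2: stuck-at-1, inverted output ✓; others ✗
  n3: stuck-at-1, inverted output ✓; others ✗
  n4: stuck-at-1, inverted output ✓; others ✗
  n5: stuck-at-1, inverted output ✓; others ✗
Consistent faults: {n2 stuck-at-1, n2 inverted output, n3 stuck-at-1, n3 inverted output, n4 stuck-at-1, n4 inverted output, n5 stuck-at-1, n5 inverted output} — 8 in all.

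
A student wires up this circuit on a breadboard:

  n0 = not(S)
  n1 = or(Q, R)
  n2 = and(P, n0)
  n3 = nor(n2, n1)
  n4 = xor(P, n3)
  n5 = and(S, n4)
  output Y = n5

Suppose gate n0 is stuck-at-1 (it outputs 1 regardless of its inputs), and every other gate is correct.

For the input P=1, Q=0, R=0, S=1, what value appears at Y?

Propagate with n0 forced: n0=1 [stuck-at-1], n1=0, n2=1, n3=0, n4=1, n5=1.
So Y = 1. (Without the fault it would be 0.)

1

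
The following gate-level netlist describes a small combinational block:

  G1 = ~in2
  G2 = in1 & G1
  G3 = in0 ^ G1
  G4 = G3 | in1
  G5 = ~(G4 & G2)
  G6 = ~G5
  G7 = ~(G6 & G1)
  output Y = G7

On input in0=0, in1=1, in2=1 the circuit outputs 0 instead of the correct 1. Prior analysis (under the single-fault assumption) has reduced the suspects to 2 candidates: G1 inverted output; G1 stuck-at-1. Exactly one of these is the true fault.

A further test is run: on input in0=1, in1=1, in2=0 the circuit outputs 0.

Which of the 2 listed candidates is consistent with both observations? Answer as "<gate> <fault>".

G1 stuck-at-1

Evaluate each candidate on input in0=1, in1=1, in2=0:
  G1 inverted output: G1=0 [inverted output], G2=0, G3=1, G4=1, G5=1, G6=0, G7=1 → 1 — eliminated
  G1 stuck-at-1: G1=1 [stuck-at-1], G2=1, G3=0, G4=1, G5=0, G6=1, G7=0 → 0 — matches
Only G1 stuck-at-1 reproduces the observed 0.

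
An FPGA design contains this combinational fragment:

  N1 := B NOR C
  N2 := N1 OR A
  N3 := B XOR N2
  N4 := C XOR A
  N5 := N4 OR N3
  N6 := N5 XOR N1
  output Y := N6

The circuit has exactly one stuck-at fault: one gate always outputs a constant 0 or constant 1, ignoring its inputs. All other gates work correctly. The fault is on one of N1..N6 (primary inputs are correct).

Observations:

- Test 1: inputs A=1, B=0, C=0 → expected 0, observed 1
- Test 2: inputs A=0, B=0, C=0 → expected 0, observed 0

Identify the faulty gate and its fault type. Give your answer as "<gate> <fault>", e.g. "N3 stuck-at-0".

Fault-free values for test 1 (A=1, B=0, C=0): N1=1, N2=1, N3=1, N4=1, N5=1, N6=0, giving Y=0. Observed 1.
Test 1: faults giving observed 1 are {N1 stuck-at-0, N5 stuck-at-0, N6 stuck-at-1}.
Test 2 (A=0, B=0, C=0): fault-free N1=1, N2=1, N3=1, N4=0, N5=1, N6=0 → 0; observed 0. Eliminates N5 stuck-at-0, N6 stuck-at-1.
Only N1 stuck-at-0 is consistent with every test.

N1 stuck-at-0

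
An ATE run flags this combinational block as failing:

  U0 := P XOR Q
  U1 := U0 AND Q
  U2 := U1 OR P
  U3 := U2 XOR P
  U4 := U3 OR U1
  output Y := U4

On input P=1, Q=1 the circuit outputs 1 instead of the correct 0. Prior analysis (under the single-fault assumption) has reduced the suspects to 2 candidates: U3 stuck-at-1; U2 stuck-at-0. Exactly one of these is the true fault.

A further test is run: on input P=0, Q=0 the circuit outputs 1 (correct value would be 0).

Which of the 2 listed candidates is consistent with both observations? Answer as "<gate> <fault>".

Evaluate each candidate on input P=0, Q=0:
  U3 stuck-at-1: U0=0, U1=0, U2=0, U3=1 [stuck-at-1], U4=1 → 1 — matches
  U2 stuck-at-0: U0=0, U1=0, U2=0 [stuck-at-0], U3=0, U4=0 → 0 — eliminated
Only U3 stuck-at-1 reproduces the observed 1.

U3 stuck-at-1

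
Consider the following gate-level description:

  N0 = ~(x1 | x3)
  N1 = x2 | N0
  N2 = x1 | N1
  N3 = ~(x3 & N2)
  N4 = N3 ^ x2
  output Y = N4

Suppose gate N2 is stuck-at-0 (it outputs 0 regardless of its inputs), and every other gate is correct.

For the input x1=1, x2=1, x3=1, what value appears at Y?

0

Propagate with N2 forced: N0=0, N1=1, N2=0 [stuck-at-0], N3=1, N4=0.
So Y = 0. (Without the fault it would be 1.)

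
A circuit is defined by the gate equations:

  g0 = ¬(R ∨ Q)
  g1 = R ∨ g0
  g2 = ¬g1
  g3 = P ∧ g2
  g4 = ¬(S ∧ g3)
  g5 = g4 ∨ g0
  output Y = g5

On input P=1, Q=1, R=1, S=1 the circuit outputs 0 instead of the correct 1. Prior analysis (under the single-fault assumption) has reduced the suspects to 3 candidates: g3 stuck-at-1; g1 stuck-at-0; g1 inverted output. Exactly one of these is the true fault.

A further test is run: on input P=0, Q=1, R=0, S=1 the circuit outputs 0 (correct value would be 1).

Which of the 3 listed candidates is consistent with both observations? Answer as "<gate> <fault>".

Evaluate each candidate on input P=0, Q=1, R=0, S=1:
  g3 stuck-at-1: g0=0, g1=0, g2=1, g3=1 [stuck-at-1], g4=0, g5=0 → 0 — matches
  g1 stuck-at-0: g0=0, g1=0 [stuck-at-0], g2=1, g3=0, g4=1, g5=1 → 1 — eliminated
  g1 inverted output: g0=0, g1=1 [inverted output], g2=0, g3=0, g4=1, g5=1 → 1 — eliminated
Only g3 stuck-at-1 reproduces the observed 0.

g3 stuck-at-1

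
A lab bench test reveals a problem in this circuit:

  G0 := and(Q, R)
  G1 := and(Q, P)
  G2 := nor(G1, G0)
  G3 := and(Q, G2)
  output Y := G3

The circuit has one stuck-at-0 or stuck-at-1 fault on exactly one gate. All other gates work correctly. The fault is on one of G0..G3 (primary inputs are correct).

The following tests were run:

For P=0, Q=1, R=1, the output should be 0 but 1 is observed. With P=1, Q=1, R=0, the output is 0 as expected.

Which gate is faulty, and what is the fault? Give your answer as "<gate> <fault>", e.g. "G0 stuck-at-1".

Fault-free values for test 1 (P=0, Q=1, R=1): G0=1, G1=0, G2=0, G3=0, giving Y=0. Observed 1.
Test 1: faults giving observed 1 are {G0 stuck-at-0, G2 stuck-at-1, G3 stuck-at-1}.
Test 2 (P=1, Q=1, R=0): fault-free G0=0, G1=1, G2=0, G3=0 → 0; observed 0. Eliminates G2 stuck-at-1, G3 stuck-at-1.
Only G0 stuck-at-0 is consistent with every test.

G0 stuck-at-0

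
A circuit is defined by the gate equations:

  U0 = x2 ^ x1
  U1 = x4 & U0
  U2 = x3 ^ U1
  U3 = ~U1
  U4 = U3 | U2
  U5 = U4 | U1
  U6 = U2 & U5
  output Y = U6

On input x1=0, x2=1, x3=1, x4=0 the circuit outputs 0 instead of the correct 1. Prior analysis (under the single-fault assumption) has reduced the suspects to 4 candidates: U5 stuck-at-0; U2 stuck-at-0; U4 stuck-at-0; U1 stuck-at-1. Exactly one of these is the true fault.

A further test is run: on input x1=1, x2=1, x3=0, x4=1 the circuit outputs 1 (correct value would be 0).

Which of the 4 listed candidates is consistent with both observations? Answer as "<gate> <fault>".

Evaluate each candidate on input x1=1, x2=1, x3=0, x4=1:
  U5 stuck-at-0: U0=0, U1=0, U2=0, U3=1, U4=1, U5=0 [stuck-at-0], U6=0 → 0 — eliminated
  U2 stuck-at-0: U0=0, U1=0, U2=0 [stuck-at-0], U3=1, U4=1, U5=1, U6=0 → 0 — eliminated
  U4 stuck-at-0: U0=0, U1=0, U2=0, U3=1, U4=0 [stuck-at-0], U5=0, U6=0 → 0 — eliminated
  U1 stuck-at-1: U0=0, U1=1 [stuck-at-1], U2=1, U3=0, U4=1, U5=1, U6=1 → 1 — matches
Only U1 stuck-at-1 reproduces the observed 1.

U1 stuck-at-1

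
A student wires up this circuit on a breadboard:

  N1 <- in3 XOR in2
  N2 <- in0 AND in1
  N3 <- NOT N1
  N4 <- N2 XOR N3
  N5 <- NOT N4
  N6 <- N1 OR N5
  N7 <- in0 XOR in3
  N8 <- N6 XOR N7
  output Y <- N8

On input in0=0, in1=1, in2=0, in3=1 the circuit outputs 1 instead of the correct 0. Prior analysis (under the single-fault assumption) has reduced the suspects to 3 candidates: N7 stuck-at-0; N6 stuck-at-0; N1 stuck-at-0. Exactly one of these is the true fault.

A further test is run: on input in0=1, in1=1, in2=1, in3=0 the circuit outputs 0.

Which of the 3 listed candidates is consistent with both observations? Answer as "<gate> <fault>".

N1 stuck-at-0

Evaluate each candidate on input in0=1, in1=1, in2=1, in3=0:
  N7 stuck-at-0: N1=1, N2=1, N3=0, N4=1, N5=0, N6=1, N7=0 [stuck-at-0], N8=1 → 1 — eliminated
  N6 stuck-at-0: N1=1, N2=1, N3=0, N4=1, N5=0, N6=0 [stuck-at-0], N7=1, N8=1 → 1 — eliminated
  N1 stuck-at-0: N1=0 [stuck-at-0], N2=1, N3=1, N4=0, N5=1, N6=1, N7=1, N8=0 → 0 — matches
Only N1 stuck-at-0 reproduces the observed 0.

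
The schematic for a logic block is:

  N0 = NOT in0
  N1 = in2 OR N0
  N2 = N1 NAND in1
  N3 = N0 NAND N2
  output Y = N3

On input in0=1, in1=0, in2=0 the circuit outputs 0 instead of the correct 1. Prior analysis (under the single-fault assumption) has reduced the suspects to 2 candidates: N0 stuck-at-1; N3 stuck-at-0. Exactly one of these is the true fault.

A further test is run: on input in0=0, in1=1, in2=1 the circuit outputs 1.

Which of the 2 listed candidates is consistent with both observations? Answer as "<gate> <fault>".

Evaluate each candidate on input in0=0, in1=1, in2=1:
  N0 stuck-at-1: N0=1 [stuck-at-1], N1=1, N2=0, N3=1 → 1 — matches
  N3 stuck-at-0: N0=1, N1=1, N2=0, N3=0 [stuck-at-0] → 0 — eliminated
Only N0 stuck-at-1 reproduces the observed 1.

N0 stuck-at-1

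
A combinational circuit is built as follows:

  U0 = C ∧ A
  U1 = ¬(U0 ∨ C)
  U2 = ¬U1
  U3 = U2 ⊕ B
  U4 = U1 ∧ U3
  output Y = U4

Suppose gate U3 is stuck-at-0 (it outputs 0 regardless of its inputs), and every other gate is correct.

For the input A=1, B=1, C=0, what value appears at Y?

0

Propagate with U3 forced: U0=0, U1=1, U2=0, U3=0 [stuck-at-0], U4=0.
So Y = 0. (Without the fault it would be 1.)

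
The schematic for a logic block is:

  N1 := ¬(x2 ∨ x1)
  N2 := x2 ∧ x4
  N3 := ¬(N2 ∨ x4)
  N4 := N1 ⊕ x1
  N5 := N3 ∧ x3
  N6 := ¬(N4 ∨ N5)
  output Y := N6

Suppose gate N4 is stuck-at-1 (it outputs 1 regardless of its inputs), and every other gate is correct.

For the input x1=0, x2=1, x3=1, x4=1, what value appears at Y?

0

Propagate with N4 forced: N1=0, N2=1, N3=0, N4=1 [stuck-at-1], N5=0, N6=0.
So Y = 0. (Without the fault it would be 1.)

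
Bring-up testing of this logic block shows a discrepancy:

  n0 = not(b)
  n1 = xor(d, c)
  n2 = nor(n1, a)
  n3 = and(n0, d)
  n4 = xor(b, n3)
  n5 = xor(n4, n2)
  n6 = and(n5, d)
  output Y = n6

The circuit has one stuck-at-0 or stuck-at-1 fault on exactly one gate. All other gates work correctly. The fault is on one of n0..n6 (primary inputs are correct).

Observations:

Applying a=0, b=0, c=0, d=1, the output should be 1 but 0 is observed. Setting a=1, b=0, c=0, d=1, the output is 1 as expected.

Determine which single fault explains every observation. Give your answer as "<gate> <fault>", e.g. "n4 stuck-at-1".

n1 stuck-at-0

Fault-free values for test 1 (a=0, b=0, c=0, d=1): n0=1, n1=1, n2=0, n3=1, n4=1, n5=1, n6=1, giving Y=1. Observed 0.
Test 1: faults giving observed 0 are {n0 stuck-at-0, n1 stuck-at-0, n2 stuck-at-1, n3 stuck-at-0, n4 stuck-at-0, n5 stuck-at-0, n6 stuck-at-0}.
Test 2 (a=1, b=0, c=0, d=1): fault-free n0=1, n1=1, n2=0, n3=1, n4=1, n5=1, n6=1 → 1; observed 1. Eliminates n0 stuck-at-0, n2 stuck-at-1, n3 stuck-at-0, n4 stuck-at-0, n5 stuck-at-0, n6 stuck-at-0.
Only n1 stuck-at-0 is consistent with every test.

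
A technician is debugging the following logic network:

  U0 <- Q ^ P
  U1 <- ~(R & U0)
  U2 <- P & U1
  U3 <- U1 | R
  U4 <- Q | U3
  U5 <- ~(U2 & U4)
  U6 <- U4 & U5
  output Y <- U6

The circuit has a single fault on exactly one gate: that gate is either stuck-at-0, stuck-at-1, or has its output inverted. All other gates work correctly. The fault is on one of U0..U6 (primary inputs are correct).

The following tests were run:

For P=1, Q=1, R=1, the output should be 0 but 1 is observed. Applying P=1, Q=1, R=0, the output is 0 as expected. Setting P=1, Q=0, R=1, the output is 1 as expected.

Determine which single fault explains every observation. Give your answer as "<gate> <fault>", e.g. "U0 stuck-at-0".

U0 stuck-at-1

Fault-free values for test 1 (P=1, Q=1, R=1): U0=0, U1=1, U2=1, U3=1, U4=1, U5=0, U6=0, giving Y=0. Observed 1.
Test 1: faults giving observed 1 are {U0 stuck-at-1, U0 inverted output, U1 stuck-at-0, U1 inverted output, U2 stuck-at-0, U2 inverted output, U5 stuck-at-1, U5 inverted output, U6 stuck-at-1, U6 inverted output}.
Test 2 (P=1, Q=1, R=0): fault-free U0=0, U1=1, U2=1, U3=1, U4=1, U5=0, U6=0 → 0; observed 0. Eliminates U1 stuck-at-0, U1 inverted output, U2 stuck-at-0, U2 inverted output, U5 stuck-at-1, U5 inverted output, U6 stuck-at-1, U6 inverted output.
Test 3 (P=1, Q=0, R=1): fault-free U0=1, U1=0, U2=0, U3=1, U4=1, U5=1, U6=1 → 1; observed 1. Eliminates U0 inverted output.
Only U0 stuck-at-1 is consistent with every test.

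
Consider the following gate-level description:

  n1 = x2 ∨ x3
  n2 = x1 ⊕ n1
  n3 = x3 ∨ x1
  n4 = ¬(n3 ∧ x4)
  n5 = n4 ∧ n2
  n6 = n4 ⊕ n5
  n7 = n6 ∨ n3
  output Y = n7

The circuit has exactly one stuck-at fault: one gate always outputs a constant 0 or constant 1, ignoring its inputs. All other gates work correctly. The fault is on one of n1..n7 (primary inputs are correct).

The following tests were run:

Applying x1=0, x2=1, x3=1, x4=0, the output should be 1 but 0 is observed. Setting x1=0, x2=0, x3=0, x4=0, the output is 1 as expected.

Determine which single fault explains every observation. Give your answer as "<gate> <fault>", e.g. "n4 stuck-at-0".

Fault-free values for test 1 (x1=0, x2=1, x3=1, x4=0): n1=1, n2=1, n3=1, n4=1, n5=1, n6=0, n7=1, giving Y=1. Observed 0.
Test 1: faults giving observed 0 are {n3 stuck-at-0, n7 stuck-at-0}.
Test 2 (x1=0, x2=0, x3=0, x4=0): fault-free n1=0, n2=0, n3=0, n4=1, n5=0, n6=1, n7=1 → 1; observed 1. Eliminates n7 stuck-at-0.
Only n3 stuck-at-0 is consistent with every test.

n3 stuck-at-0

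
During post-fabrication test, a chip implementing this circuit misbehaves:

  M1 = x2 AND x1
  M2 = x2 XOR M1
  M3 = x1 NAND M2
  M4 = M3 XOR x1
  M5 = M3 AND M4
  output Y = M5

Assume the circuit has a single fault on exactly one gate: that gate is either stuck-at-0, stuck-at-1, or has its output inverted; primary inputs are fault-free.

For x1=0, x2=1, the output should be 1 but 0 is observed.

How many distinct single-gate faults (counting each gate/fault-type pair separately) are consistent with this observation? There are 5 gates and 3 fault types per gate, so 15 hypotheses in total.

Fault-free: M1=0, M2=1, M3=1, M4=1, M5=1 → 1. Observed 0.
  M1: none of the 3 fault types match ✗
  M2: none of the 3 fault types match ✗
  M3: stuck-at-0, inverted output ✓; others ✗
  M4: stuck-at-0, inverted output ✓; others ✗
  M5: stuck-at-0, inverted output ✓; others ✗
Consistent faults: {M3 stuck-at-0, M3 inverted output, M4 stuck-at-0, M4 inverted output, M5 stuck-at-0, M5 inverted output} — 6 in all.

6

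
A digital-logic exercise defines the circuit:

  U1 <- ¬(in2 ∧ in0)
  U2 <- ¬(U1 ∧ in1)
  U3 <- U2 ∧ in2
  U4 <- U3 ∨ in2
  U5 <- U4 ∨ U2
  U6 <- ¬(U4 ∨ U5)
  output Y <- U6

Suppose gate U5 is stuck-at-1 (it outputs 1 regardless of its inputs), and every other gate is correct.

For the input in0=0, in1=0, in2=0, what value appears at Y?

Propagate with U5 forced: U1=1, U2=1, U3=0, U4=0, U5=1 [stuck-at-1], U6=0.
So Y = 0. (Same as the fault-free value — the fault is masked on this input.)

0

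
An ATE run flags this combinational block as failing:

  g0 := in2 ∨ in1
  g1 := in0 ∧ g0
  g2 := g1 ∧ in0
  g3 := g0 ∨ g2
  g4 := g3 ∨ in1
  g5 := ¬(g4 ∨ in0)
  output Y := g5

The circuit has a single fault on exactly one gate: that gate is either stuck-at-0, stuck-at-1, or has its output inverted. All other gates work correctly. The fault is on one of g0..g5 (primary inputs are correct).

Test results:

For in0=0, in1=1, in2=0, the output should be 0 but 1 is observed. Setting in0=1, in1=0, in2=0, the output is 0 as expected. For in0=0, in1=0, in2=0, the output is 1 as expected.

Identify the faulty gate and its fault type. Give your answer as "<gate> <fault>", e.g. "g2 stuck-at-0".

Fault-free values for test 1 (in0=0, in1=1, in2=0): g0=1, g1=0, g2=0, g3=1, g4=1, g5=0, giving Y=0. Observed 1.
Test 1: faults giving observed 1 are {g4 stuck-at-0, g4 inverted output, g5 stuck-at-1, g5 inverted output}.
Test 2 (in0=1, in1=0, in2=0): fault-free g0=0, g1=0, g2=0, g3=0, g4=0, g5=0 → 0; observed 0. Eliminates g5 stuck-at-1, g5 inverted output.
Test 3 (in0=0, in1=0, in2=0): fault-free g0=0, g1=0, g2=0, g3=0, g4=0, g5=1 → 1; observed 1. Eliminates g4 inverted output.
Only g4 stuck-at-0 is consistent with every test.

g4 stuck-at-0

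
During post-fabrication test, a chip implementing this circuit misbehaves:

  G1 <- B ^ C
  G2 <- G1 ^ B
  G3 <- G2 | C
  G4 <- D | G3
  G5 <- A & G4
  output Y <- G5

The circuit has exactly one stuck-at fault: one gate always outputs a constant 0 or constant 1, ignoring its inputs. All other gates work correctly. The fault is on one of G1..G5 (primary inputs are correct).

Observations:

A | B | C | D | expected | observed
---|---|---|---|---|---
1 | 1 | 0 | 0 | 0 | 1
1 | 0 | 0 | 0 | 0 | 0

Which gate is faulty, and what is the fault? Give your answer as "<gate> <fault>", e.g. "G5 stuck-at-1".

Fault-free values for test 1 (A=1, B=1, C=0, D=0): G1=1, G2=0, G3=0, G4=0, G5=0, giving Y=0. Observed 1.
Test 1: faults giving observed 1 are {G1 stuck-at-0, G2 stuck-at-1, G3 stuck-at-1, G4 stuck-at-1, G5 stuck-at-1}.
Test 2 (A=1, B=0, C=0, D=0): fault-free G1=0, G2=0, G3=0, G4=0, G5=0 → 0; observed 0. Eliminates G2 stuck-at-1, G3 stuck-at-1, G4 stuck-at-1, G5 stuck-at-1.
Only G1 stuck-at-0 is consistent with every test.

G1 stuck-at-0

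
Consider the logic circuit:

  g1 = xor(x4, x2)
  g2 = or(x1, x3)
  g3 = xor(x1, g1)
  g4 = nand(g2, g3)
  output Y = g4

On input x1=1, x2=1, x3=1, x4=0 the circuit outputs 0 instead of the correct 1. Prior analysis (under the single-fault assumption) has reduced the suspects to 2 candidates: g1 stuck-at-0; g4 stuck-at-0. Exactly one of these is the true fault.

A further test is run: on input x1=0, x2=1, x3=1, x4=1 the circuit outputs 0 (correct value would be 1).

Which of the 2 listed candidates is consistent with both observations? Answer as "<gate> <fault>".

Evaluate each candidate on input x1=0, x2=1, x3=1, x4=1:
  g1 stuck-at-0: g1=0 [stuck-at-0], g2=1, g3=0, g4=1 → 1 — eliminated
  g4 stuck-at-0: g1=0, g2=1, g3=0, g4=0 [stuck-at-0] → 0 — matches
Only g4 stuck-at-0 reproduces the observed 0.

g4 stuck-at-0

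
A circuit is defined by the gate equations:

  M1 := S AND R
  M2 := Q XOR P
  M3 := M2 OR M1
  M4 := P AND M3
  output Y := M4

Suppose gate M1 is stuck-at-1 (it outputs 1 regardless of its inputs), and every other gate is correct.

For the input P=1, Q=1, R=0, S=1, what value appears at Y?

Propagate with M1 forced: M1=1 [stuck-at-1], M2=0, M3=1, M4=1.
So Y = 1. (Without the fault it would be 0.)

1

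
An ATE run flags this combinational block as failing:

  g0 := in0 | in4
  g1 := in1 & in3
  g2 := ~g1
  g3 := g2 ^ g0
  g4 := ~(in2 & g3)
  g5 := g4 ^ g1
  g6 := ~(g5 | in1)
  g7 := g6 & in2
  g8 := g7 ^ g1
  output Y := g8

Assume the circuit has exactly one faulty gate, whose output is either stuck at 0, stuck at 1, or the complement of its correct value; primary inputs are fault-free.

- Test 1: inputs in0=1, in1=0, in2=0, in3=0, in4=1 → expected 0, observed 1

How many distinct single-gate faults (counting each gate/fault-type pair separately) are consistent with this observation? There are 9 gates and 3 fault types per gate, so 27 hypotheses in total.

Fault-free: g0=1, g1=0, g2=1, g3=0, g4=1, g5=1, g6=0, g7=0, g8=0 → 0. Observed 1.
  g0: none of the 3 fault types match ✗
  g1: stuck-at-1, inverted output ✓; others ✗
  g2: none of the 3 fault types match ✗
  g3: none of the 3 fault types match ✗
  g4: none of the 3 fault types match ✗
  g5: none of the 3 fault types match ✗
  g6: none of the 3 fault types match ✗
  g7: stuck-at-1, inverted output ✓; others ✗
  g8: stuck-at-1, inverted output ✓; others ✗
Consistent faults: {g1 stuck-at-1, g1 inverted output, g7 stuck-at-1, g7 inverted output, g8 stuck-at-1, g8 inverted output} — 6 in all.

6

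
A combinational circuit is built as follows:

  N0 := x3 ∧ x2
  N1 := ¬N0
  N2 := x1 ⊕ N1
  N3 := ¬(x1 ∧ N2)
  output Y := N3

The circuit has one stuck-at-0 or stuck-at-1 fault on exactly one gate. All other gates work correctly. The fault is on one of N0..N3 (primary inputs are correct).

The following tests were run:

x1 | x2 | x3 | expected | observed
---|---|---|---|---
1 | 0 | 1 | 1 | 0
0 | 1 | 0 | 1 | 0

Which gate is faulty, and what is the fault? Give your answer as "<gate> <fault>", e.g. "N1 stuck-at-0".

N3 stuck-at-0

Fault-free values for test 1 (x1=1, x2=0, x3=1): N0=0, N1=1, N2=0, N3=1, giving Y=1. Observed 0.
Test 1: faults giving observed 0 are {N0 stuck-at-1, N1 stuck-at-0, N2 stuck-at-1, N3 stuck-at-0}.
Test 2 (x1=0, x2=1, x3=0): fault-free N0=0, N1=1, N2=1, N3=1 → 1; observed 0. Eliminates N0 stuck-at-1, N1 stuck-at-0, N2 stuck-at-1.
Only N3 stuck-at-0 is consistent with every test.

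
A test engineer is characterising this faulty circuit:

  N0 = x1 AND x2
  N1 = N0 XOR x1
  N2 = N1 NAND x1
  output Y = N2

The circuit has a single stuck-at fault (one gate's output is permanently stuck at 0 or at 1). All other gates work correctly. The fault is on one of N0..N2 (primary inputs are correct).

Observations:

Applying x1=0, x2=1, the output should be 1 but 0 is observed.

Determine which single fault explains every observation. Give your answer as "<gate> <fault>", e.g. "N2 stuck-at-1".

Fault-free values for test 1 (x1=0, x2=1): N0=0, N1=0, N2=1, giving Y=1. Observed 0.
Test 1: faults giving observed 0 are {N2 stuck-at-0}.
Only N2 stuck-at-0 is consistent with every test.

N2 stuck-at-0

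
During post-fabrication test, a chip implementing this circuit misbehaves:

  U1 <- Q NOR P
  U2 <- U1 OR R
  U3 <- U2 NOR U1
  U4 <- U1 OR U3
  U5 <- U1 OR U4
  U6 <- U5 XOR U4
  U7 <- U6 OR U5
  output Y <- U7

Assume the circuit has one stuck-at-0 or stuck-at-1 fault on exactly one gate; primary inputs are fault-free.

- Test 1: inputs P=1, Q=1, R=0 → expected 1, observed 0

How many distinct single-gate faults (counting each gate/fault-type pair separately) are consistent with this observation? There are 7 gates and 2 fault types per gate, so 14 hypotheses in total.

Fault-free: U1=0, U2=0, U3=1, U4=1, U5=1, U6=0, U7=1 → 1. Observed 0.
  U1 stuck-at-0: output 1 ✗
  U1 stuck-at-1: output 1 ✗
  U2 stuck-at-0: output 1 ✗
  U2 stuck-at-1: output 0 ✓
  U3 stuck-at-0: output 0 ✓
  U3 stuck-at-1: output 1 ✗
  U4 stuck-at-0: output 0 ✓
  U4 stuck-at-1: output 1 ✗
  U5 stuck-at-0: output 1 ✗
  U5 stuck-at-1: output 1 ✗
  U6 stuck-at-0: output 1 ✗
  U6 stuck-at-1: output 1 ✗
  U7 stuck-at-0: output 0 ✓
  U7 stuck-at-1: output 1 ✗
Consistent faults: {U2 stuck-at-1, U3 stuck-at-0, U4 stuck-at-0, U7 stuck-at-0} — 4 in all.

4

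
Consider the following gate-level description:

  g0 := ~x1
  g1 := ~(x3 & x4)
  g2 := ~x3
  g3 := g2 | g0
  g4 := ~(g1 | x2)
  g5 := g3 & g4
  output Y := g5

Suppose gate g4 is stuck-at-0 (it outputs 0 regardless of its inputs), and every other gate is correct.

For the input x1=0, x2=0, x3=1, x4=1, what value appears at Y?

0

Propagate with g4 forced: g0=1, g1=0, g2=0, g3=1, g4=0 [stuck-at-0], g5=0.
So Y = 0. (Without the fault it would be 1.)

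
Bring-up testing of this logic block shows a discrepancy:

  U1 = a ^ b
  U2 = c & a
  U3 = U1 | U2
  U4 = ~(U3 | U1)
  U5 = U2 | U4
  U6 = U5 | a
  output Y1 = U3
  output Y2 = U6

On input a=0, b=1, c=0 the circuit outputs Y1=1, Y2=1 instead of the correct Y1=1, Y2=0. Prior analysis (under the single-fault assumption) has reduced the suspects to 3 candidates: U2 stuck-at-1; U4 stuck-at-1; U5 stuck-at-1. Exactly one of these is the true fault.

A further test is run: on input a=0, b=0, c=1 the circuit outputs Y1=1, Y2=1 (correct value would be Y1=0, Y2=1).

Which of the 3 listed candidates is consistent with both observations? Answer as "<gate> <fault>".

U2 stuck-at-1

Evaluate each candidate on input a=0, b=0, c=1:
  U2 stuck-at-1: U1=0, U2=1 [stuck-at-1], U3=1, U4=0, U5=1, U6=1 → Y1=1, Y2=1 — matches
  U4 stuck-at-1: U1=0, U2=0, U3=0, U4=1 [stuck-at-1], U5=1, U6=1 → Y1=0, Y2=1 — eliminated
  U5 stuck-at-1: U1=0, U2=0, U3=0, U4=1, U5=1 [stuck-at-1], U6=1 → Y1=0, Y2=1 — eliminated
Only U2 stuck-at-1 reproduces the observed Y1=1, Y2=1.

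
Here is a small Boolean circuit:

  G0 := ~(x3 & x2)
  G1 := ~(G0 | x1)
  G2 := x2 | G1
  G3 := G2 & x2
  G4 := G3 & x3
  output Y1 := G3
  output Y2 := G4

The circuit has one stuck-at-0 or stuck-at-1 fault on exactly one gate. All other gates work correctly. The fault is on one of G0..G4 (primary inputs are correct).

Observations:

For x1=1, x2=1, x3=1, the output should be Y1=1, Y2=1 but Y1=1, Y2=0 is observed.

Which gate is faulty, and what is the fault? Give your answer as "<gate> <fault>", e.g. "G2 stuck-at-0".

G4 stuck-at-0

Fault-free values for test 1 (x1=1, x2=1, x3=1): G0=0, G1=0, G2=1, G3=1, G4=1, giving Y1=1, Y2=1. Observed Y1=1, Y2=0.
Test 1: faults giving observed Y1=1, Y2=0 are {G4 stuck-at-0}.
Only G4 stuck-at-0 is consistent with every test.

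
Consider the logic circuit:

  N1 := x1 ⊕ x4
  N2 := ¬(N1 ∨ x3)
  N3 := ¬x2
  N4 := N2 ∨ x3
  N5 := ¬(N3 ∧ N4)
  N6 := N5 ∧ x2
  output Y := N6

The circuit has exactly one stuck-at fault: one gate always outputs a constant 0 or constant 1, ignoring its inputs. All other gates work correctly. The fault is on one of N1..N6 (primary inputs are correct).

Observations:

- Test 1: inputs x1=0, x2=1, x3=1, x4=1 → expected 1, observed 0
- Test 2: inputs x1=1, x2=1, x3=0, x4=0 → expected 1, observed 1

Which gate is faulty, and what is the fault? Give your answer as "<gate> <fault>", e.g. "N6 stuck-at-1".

N3 stuck-at-1

Fault-free values for test 1 (x1=0, x2=1, x3=1, x4=1): N1=1, N2=0, N3=0, N4=1, N5=1, N6=1, giving Y=1. Observed 0.
Test 1: faults giving observed 0 are {N3 stuck-at-1, N5 stuck-at-0, N6 stuck-at-0}.
Test 2 (x1=1, x2=1, x3=0, x4=0): fault-free N1=1, N2=0, N3=0, N4=0, N5=1, N6=1 → 1; observed 1. Eliminates N5 stuck-at-0, N6 stuck-at-0.
Only N3 stuck-at-1 is consistent with every test.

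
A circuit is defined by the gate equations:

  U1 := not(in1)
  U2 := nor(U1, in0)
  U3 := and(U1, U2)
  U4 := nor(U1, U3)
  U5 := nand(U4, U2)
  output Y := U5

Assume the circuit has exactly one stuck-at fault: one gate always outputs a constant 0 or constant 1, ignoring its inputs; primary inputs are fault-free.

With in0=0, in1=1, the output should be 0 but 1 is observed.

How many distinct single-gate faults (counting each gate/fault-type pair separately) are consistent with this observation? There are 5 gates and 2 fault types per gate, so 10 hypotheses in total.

5

Fault-free: U1=0, U2=1, U3=0, U4=1, U5=0 → 0. Observed 1.
  U1 stuck-at-0: output 0 ✗
  U1 stuck-at-1: output 1 ✓
  U2 stuck-at-0: output 1 ✓
  U2 stuck-at-1: output 0 ✗
  U3 stuck-at-0: output 0 ✗
  U3 stuck-at-1: output 1 ✓
  U4 stuck-at-0: output 1 ✓
  U4 stuck-at-1: output 0 ✗
  U5 stuck-at-0: output 0 ✗
  U5 stuck-at-1: output 1 ✓
Consistent faults: {U1 stuck-at-1, U2 stuck-at-0, U3 stuck-at-1, U4 stuck-at-0, U5 stuck-at-1} — 5 in all.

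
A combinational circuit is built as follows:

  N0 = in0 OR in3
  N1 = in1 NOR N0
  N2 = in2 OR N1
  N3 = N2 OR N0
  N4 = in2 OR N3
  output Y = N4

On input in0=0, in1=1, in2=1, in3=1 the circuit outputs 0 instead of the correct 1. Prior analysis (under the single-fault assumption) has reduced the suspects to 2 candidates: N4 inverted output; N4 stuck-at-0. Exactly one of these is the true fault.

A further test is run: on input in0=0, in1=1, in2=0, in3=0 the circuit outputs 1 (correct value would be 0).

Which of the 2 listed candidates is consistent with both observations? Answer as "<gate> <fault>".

N4 inverted output

Evaluate each candidate on input in0=0, in1=1, in2=0, in3=0:
  N4 inverted output: N0=0, N1=0, N2=0, N3=0, N4=1 [inverted output] → 1 — matches
  N4 stuck-at-0: N0=0, N1=0, N2=0, N3=0, N4=0 [stuck-at-0] → 0 — eliminated
Only N4 inverted output reproduces the observed 1.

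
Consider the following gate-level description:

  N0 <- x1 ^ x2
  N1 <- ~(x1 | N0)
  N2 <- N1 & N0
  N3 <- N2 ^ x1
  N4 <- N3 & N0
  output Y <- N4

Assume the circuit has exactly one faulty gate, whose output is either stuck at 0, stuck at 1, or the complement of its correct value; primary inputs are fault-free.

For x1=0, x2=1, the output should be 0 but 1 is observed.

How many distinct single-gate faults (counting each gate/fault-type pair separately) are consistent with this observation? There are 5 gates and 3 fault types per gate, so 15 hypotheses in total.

Fault-free: N0=1, N1=0, N2=0, N3=0, N4=0 → 0. Observed 1.
  N0: none of the 3 fault types match ✗
  N1: stuck-at-1, inverted output ✓; others ✗
  N2: stuck-at-1, inverted output ✓; others ✗
  N3: stuck-at-1, inverted output ✓; others ✗
  N4: stuck-at-1, inverted output ✓; others ✗
Consistent faults: {N1 stuck-at-1, N1 inverted output, N2 stuck-at-1, N2 inverted output, N3 stuck-at-1, N3 inverted output, N4 stuck-at-1, N4 inverted output} — 8 in all.

8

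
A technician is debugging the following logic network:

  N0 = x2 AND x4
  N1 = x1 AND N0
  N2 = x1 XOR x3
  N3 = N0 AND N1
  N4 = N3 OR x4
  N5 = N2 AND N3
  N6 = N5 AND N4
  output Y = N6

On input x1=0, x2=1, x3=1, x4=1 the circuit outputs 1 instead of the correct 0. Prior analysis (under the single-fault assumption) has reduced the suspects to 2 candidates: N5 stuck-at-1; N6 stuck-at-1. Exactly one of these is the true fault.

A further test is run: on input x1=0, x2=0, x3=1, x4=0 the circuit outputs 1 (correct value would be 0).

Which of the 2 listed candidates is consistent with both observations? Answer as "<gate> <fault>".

N6 stuck-at-1

Evaluate each candidate on input x1=0, x2=0, x3=1, x4=0:
  N5 stuck-at-1: N0=0, N1=0, N2=1, N3=0, N4=0, N5=1 [stuck-at-1], N6=0 → 0 — eliminated
  N6 stuck-at-1: N0=0, N1=0, N2=1, N3=0, N4=0, N5=0, N6=1 [stuck-at-1] → 1 — matches
Only N6 stuck-at-1 reproduces the observed 1.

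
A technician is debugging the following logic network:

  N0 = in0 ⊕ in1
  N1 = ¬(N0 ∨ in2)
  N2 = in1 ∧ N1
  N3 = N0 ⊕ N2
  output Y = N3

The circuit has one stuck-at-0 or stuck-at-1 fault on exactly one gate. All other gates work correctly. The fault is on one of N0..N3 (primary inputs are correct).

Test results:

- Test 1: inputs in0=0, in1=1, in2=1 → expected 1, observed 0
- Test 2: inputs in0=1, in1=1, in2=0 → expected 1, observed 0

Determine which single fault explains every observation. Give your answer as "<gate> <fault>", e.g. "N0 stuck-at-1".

N3 stuck-at-0

Fault-free values for test 1 (in0=0, in1=1, in2=1): N0=1, N1=0, N2=0, N3=1, giving Y=1. Observed 0.
Test 1: faults giving observed 0 are {N0 stuck-at-0, N1 stuck-at-1, N2 stuck-at-1, N3 stuck-at-0}.
Test 2 (in0=1, in1=1, in2=0): fault-free N0=0, N1=1, N2=1, N3=1 → 1; observed 0. Eliminates N0 stuck-at-0, N1 stuck-at-1, N2 stuck-at-1.
Only N3 stuck-at-0 is consistent with every test.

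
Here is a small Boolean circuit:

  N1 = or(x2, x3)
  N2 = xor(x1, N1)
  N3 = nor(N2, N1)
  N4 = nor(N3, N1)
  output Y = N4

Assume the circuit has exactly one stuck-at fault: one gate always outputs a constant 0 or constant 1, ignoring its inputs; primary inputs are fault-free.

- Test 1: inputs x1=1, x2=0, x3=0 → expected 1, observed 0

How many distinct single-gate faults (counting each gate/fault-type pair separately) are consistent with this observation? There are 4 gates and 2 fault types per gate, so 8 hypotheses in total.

4

Fault-free: N1=0, N2=1, N3=0, N4=1 → 1. Observed 0.
  N1 stuck-at-0: output 1 ✗
  N1 stuck-at-1: output 0 ✓
  N2 stuck-at-0: output 0 ✓
  N2 stuck-at-1: output 1 ✗
  N3 stuck-at-0: output 1 ✗
  N3 stuck-at-1: output 0 ✓
  N4 stuck-at-0: output 0 ✓
  N4 stuck-at-1: output 1 ✗
Consistent faults: {N1 stuck-at-1, N2 stuck-at-0, N3 stuck-at-1, N4 stuck-at-0} — 4 in all.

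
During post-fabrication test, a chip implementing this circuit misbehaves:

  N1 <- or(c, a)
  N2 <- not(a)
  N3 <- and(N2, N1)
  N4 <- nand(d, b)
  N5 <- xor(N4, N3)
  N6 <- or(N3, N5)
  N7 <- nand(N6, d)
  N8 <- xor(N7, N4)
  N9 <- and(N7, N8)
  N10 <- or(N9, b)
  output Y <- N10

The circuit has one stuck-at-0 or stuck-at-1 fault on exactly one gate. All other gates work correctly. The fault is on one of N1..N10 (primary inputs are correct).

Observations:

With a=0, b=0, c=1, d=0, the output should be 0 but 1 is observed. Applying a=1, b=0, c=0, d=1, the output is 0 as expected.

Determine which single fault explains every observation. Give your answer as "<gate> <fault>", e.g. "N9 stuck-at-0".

N8 stuck-at-1

Fault-free values for test 1 (a=0, b=0, c=1, d=0): N1=1, N2=1, N3=1, N4=1, N5=0, N6=1, N7=1, N8=0, N9=0, N10=0, giving Y=0. Observed 1.
Test 1: faults giving observed 1 are {N4 stuck-at-0, N8 stuck-at-1, N9 stuck-at-1, N10 stuck-at-1}.
Test 2 (a=1, b=0, c=0, d=1): fault-free N1=1, N2=0, N3=0, N4=1, N5=1, N6=1, N7=0, N8=1, N9=0, N10=0 → 0; observed 0. Eliminates N4 stuck-at-0, N9 stuck-at-1, N10 stuck-at-1.
Only N8 stuck-at-1 is consistent with every test.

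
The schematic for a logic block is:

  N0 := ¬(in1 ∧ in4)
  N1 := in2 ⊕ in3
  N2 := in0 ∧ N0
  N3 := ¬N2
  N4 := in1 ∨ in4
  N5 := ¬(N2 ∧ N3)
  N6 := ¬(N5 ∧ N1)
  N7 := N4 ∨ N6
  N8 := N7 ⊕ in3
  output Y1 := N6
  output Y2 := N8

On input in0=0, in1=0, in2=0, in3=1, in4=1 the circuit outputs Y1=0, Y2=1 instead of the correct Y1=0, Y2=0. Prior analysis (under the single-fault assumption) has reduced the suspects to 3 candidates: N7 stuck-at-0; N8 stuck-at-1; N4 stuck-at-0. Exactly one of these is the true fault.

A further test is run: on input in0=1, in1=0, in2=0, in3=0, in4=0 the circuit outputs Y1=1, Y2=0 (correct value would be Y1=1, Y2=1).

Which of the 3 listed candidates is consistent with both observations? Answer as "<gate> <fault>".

N7 stuck-at-0

Evaluate each candidate on input in0=1, in1=0, in2=0, in3=0, in4=0:
  N7 stuck-at-0: N0=1, N1=0, N2=1, N3=0, N4=0, N5=1, N6=1, N7=0 [stuck-at-0], N8=0 → Y1=1, Y2=0 — matches
  N8 stuck-at-1: N0=1, N1=0, N2=1, N3=0, N4=0, N5=1, N6=1, N7=1, N8=1 [stuck-at-1] → Y1=1, Y2=1 — eliminated
  N4 stuck-at-0: N0=1, N1=0, N2=1, N3=0, N4=0 [stuck-at-0], N5=1, N6=1, N7=1, N8=1 → Y1=1, Y2=1 — eliminated
Only N7 stuck-at-0 reproduces the observed Y1=1, Y2=0.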